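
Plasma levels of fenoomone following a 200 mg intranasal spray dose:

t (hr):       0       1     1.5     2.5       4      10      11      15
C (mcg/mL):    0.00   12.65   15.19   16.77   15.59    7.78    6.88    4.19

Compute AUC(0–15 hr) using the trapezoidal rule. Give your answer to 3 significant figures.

Trapezoidal AUC_0→15:
  [0→1]: (0.00+12.65)/2 × 1 = 6.325
  [1→1.5]: (12.65+15.19)/2 × 0.5 = 6.96
  [1.5→2.5]: (15.19+16.77)/2 × 1 = 15.98
  [2.5→4]: (16.77+15.59)/2 × 1.5 = 24.27
  [4→10]: (15.59+7.78)/2 × 6 = 70.11
  [10→11]: (7.78+6.88)/2 × 1 = 7.33
  [11→15]: (6.88+4.19)/2 × 4 = 22.14
  Sum = 153.115 mcg/mL·hr

AUC = 153 mcg/mL·hr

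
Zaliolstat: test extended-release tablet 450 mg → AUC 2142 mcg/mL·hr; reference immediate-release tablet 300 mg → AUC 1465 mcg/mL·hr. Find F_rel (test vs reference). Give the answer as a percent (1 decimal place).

F_rel = 97.5%

F_rel = (AUC_test/D_test) / (AUC_ref/D_ref)
      = (2142/450) / (1465/300)
      = 4.76 / 4.88333 = 0.9747 = 97.47%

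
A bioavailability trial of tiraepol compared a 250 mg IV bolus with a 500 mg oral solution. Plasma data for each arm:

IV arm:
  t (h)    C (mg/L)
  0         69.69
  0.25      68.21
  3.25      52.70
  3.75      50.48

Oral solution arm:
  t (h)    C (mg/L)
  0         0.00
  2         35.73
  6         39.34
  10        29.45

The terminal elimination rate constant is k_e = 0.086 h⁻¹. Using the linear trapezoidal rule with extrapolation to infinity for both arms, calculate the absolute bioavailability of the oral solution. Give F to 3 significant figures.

F = 0.410

Trapezoidal AUC_0→3.75 (IV):
  [0→0.25]: (69.69+68.21)/2 × 0.25 = 17.2375
  [0.25→3.25]: (68.21+52.70)/2 × 3 = 181.365
  [3.25→3.75]: (52.70+50.48)/2 × 0.5 = 25.795
  Sum = 224.3975 mg/L·h
IV tail: 50.48/0.086 = 586.977; AUC_iv,0→∞ = 224.3975 + 586.977 = 811.3745 mg/L·h
Trapezoidal AUC_0→10 (oral solution):
  [0→2]: (0.00+35.73)/2 × 2 = 35.73
  [2→6]: (35.73+39.34)/2 × 4 = 150.14
  [6→10]: (39.34+29.45)/2 × 4 = 137.58
  Sum = 323.45 mg/L·h
oral solution tail: 29.45/0.086 = 342.442; AUC_ev,0→∞ = 323.45 + 342.442 = 665.892 mg/L·h
F = (AUC_ev/D_ev)/(AUC_iv/D_iv) = (665.892/500)/(811.3745/250) = 1.331784/3.245498 = 0.4103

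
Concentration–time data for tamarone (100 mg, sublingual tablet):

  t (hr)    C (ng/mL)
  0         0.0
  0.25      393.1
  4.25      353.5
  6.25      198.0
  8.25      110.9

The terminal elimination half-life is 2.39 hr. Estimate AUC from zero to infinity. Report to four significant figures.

AUC = 2785 ng/mL·hr

Trapezoidal AUC_0→8.25:
  [0→0.25]: (0.0+393.1)/2 × 0.25 = 49.1375
  [0.25→4.25]: (393.1+353.5)/2 × 4 = 1493.2
  [4.25→6.25]: (353.5+198.0)/2 × 2 = 551.5
  [6.25→8.25]: (198.0+110.9)/2 × 2 = 308.9
  Sum = 2402.7375 ng/mL·hr
k_e = ln2 / t½ = 0.693147 / 2.39 = 0.2900 hr^-1
Extrapolated tail: C_last / k_e = 110.9 / 0.29 = 382.414
AUC_0→∞ = 2402.7375 + 382.414 = 2785.1515 ng/mL·hr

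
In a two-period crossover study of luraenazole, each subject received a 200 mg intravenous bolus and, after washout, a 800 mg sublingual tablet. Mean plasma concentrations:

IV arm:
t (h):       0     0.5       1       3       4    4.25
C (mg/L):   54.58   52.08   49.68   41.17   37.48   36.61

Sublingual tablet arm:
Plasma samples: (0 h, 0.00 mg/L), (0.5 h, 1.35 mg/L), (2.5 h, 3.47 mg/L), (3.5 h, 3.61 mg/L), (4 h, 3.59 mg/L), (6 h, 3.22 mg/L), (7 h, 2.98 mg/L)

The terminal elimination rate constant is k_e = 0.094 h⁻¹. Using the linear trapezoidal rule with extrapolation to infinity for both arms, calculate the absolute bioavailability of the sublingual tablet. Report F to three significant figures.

F = 0.0224

Trapezoidal AUC_0→4.25 (IV):
  [0→0.5]: (54.58+52.08)/2 × 0.5 = 26.665
  [0.5→1]: (52.08+49.68)/2 × 0.5 = 25.44
  [1→3]: (49.68+41.17)/2 × 2 = 90.85
  [3→4]: (41.17+37.48)/2 × 1 = 39.325
  [4→4.25]: (37.48+36.61)/2 × 0.25 = 9.26125
  Sum = 191.54125 mg/L·h
IV tail: 36.61/0.094 = 389.468; AUC_iv,0→∞ = 191.54125 + 389.468 = 581.00925 mg/L·h
Trapezoidal AUC_0→7 (sublingual tablet):
  [0→0.5]: (0.00+1.35)/2 × 0.5 = 0.3375
  [0.5→2.5]: (1.35+3.47)/2 × 2 = 4.82
  [2.5→3.5]: (3.47+3.61)/2 × 1 = 3.54
  [3.5→4]: (3.61+3.59)/2 × 0.5 = 1.8
  [4→6]: (3.59+3.22)/2 × 2 = 6.81
  [6→7]: (3.22+2.98)/2 × 1 = 3.1
  Sum = 20.4075 mg/L·h
sublingual tablet tail: 2.98/0.094 = 31.702; AUC_ev,0→∞ = 20.4075 + 31.702 = 52.1095 mg/L·h
F = (AUC_ev/D_ev)/(AUC_iv/D_iv) = (52.1095/800)/(581.00925/200) = 0.065136875/2.90505 = 0.0224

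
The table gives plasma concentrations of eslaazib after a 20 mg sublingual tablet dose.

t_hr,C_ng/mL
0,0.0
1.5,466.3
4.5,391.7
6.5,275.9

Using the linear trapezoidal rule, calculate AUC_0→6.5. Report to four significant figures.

AUC = 2304 ng/mL·hr

Trapezoidal AUC_0→6.5:
  [0→1.5]: (0.0+466.3)/2 × 1.5 = 349.725
  [1.5→4.5]: (466.3+391.7)/2 × 3 = 1287.0
  [4.5→6.5]: (391.7+275.9)/2 × 2 = 667.6
  Sum = 2304.325 ng/mL·hr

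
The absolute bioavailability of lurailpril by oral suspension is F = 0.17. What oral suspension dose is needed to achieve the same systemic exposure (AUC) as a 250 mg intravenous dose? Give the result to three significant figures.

For equal systemic exposure: F × D_ev = D_iv
D_ev = D_iv / F = 250 / 0.17 = 1470.59 mg

D_oral = 1470 mg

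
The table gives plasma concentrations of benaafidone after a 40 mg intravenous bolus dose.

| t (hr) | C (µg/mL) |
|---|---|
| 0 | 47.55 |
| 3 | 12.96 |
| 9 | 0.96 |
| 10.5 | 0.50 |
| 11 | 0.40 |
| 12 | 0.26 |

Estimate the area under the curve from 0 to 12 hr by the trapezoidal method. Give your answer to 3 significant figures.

Trapezoidal AUC_0→12:
  [0→3]: (47.55+12.96)/2 × 3 = 90.765
  [3→9]: (12.96+0.96)/2 × 6 = 41.76
  [9→10.5]: (0.96+0.50)/2 × 1.5 = 1.095
  [10.5→11]: (0.50+0.40)/2 × 0.5 = 0.225
  [11→12]: (0.40+0.26)/2 × 1 = 0.33
  Sum = 134.175 µg/mL·hr

AUC = 134 µg/mL·hr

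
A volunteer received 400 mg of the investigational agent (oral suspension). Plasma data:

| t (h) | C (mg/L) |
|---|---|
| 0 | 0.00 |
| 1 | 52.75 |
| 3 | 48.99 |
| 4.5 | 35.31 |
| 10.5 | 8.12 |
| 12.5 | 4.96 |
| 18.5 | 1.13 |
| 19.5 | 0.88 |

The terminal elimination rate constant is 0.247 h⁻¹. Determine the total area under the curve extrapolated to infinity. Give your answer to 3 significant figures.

Trapezoidal AUC_0→19.5:
  [0→1]: (0.00+52.75)/2 × 1 = 26.375
  [1→3]: (52.75+48.99)/2 × 2 = 101.74
  [3→4.5]: (48.99+35.31)/2 × 1.5 = 63.225
  [4.5→10.5]: (35.31+8.12)/2 × 6 = 130.29
  [10.5→12.5]: (8.12+4.96)/2 × 2 = 13.08
  [12.5→18.5]: (4.96+1.13)/2 × 6 = 18.27
  [18.5→19.5]: (1.13+0.88)/2 × 1 = 1.005
  Sum = 353.985 mg/L·h
Extrapolated tail: C_last / k_e = 0.88 / 0.247 = 3.563
AUC_0→∞ = 353.985 + 3.563 = 357.548 mg/L·h

AUC = 358 mg/L·h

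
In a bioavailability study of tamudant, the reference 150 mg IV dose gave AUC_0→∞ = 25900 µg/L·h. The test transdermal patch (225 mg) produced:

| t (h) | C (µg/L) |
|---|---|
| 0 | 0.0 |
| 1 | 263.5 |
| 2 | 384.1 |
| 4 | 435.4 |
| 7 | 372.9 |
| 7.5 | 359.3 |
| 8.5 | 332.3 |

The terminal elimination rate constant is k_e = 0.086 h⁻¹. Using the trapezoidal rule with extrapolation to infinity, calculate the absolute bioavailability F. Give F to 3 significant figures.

Trapezoidal AUC_0→8.5 (transdermal patch):
  [0→1]: (0.0+263.5)/2 × 1 = 131.75
  [1→2]: (263.5+384.1)/2 × 1 = 323.8
  [2→4]: (384.1+435.4)/2 × 2 = 819.5
  [4→7]: (435.4+372.9)/2 × 3 = 1212.45
  [7→7.5]: (372.9+359.3)/2 × 0.5 = 183.05
  [7.5→8.5]: (359.3+332.3)/2 × 1 = 345.8
  Sum = 3016.35 µg/L·h
Tail: C_last/k_e = 332.3/0.086 = 3863.953
AUC_0→∞ (transdermal patch) = 3016.35 + 3863.953 = 6880.303 µg/L·h
F = (AUC_ev/D_ev)/(AUC_iv/D_iv) = (6880.303/225)/(25900/150) = 30.5791/172.667 = 0.1771

F = 0.177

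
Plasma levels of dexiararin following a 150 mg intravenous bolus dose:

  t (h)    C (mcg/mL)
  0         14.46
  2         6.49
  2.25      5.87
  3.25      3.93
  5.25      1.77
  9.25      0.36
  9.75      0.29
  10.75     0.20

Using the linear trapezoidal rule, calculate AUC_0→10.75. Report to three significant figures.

Trapezoidal AUC_0→10.75:
  [0→2]: (14.46+6.49)/2 × 2 = 20.95
  [2→2.25]: (6.49+5.87)/2 × 0.25 = 1.545
  [2.25→3.25]: (5.87+3.93)/2 × 1 = 4.9
  [3.25→5.25]: (3.93+1.77)/2 × 2 = 5.7
  [5.25→9.25]: (1.77+0.36)/2 × 4 = 4.26
  [9.25→9.75]: (0.36+0.29)/2 × 0.5 = 0.1625
  [9.75→10.75]: (0.29+0.20)/2 × 1 = 0.245
  Sum = 37.7625 mcg/mL·h

AUC = 37.8 mcg/mL·h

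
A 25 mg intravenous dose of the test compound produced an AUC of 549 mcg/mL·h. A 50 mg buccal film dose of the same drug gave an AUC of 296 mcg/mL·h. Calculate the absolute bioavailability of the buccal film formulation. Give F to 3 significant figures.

F = (AUC_ev / D_ev) / (AUC_iv / D_iv)
  = (296/50) / (549/25)
  = 5.92 / 21.96 = 0.2696

F = 0.270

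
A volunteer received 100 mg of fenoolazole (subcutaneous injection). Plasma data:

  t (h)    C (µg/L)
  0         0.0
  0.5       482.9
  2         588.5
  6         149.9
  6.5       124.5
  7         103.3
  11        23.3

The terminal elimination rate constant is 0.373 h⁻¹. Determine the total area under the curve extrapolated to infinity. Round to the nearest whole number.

AUC = 2842 µg/L·h

Trapezoidal AUC_0→11:
  [0→0.5]: (0.0+482.9)/2 × 0.5 = 120.725
  [0.5→2]: (482.9+588.5)/2 × 1.5 = 803.55
  [2→6]: (588.5+149.9)/2 × 4 = 1476.8
  [6→6.5]: (149.9+124.5)/2 × 0.5 = 68.6
  [6.5→7]: (124.5+103.3)/2 × 0.5 = 56.95
  [7→11]: (103.3+23.3)/2 × 4 = 253.2
  Sum = 2779.825 µg/L·h
Extrapolated tail: C_last / k_e = 23.3 / 0.373 = 62.466
AUC_0→∞ = 2779.825 + 62.466 = 2842.291 µg/L·h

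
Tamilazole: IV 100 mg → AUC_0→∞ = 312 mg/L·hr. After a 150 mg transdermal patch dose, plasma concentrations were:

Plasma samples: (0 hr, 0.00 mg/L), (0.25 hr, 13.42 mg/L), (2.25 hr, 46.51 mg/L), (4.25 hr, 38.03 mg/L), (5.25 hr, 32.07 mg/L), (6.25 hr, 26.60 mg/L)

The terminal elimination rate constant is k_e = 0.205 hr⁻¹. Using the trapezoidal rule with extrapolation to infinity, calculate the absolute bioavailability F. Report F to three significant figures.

F = 0.727

Trapezoidal AUC_0→6.25 (transdermal patch):
  [0→0.25]: (0.00+13.42)/2 × 0.25 = 1.6775
  [0.25→2.25]: (13.42+46.51)/2 × 2 = 59.93
  [2.25→4.25]: (46.51+38.03)/2 × 2 = 84.54
  [4.25→5.25]: (38.03+32.07)/2 × 1 = 35.05
  [5.25→6.25]: (32.07+26.60)/2 × 1 = 29.335
  Sum = 210.5325 mg/L·hr
Tail: C_last/k_e = 26.60/0.205 = 129.756
AUC_0→∞ (transdermal patch) = 210.5325 + 129.756 = 340.2885 mg/L·hr
F = (AUC_ev/D_ev)/(AUC_iv/D_iv) = (340.2885/150)/(312/100) = 2.26859/3.12 = 0.7271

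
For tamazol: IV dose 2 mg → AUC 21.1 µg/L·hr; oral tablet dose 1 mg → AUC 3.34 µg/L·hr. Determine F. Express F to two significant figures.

F = 0.32

F = (AUC_ev / D_ev) / (AUC_iv / D_iv)
  = (3.34/1) / (21.1/2)
  = 3.34 / 10.55 = 0.3166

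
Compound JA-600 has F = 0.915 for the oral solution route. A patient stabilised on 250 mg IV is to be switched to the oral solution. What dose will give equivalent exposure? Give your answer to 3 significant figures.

D_oral = 273 mg

For equal systemic exposure: F × D_ev = D_iv
D_ev = D_iv / F = 250 / 0.915 = 273.224 mg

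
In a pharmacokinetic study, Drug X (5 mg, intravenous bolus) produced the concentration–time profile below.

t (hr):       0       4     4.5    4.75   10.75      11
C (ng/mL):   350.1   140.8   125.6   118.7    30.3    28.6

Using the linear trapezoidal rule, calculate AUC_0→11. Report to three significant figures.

Trapezoidal AUC_0→11:
  [0→4]: (350.1+140.8)/2 × 4 = 981.8
  [4→4.5]: (140.8+125.6)/2 × 0.5 = 66.6
  [4.5→4.75]: (125.6+118.7)/2 × 0.25 = 30.5375
  [4.75→10.75]: (118.7+30.3)/2 × 6 = 447.0
  [10.75→11]: (30.3+28.6)/2 × 0.25 = 7.3625
  Sum = 1533.3 ng/mL·hr

AUC = 1530 ng/mL·hr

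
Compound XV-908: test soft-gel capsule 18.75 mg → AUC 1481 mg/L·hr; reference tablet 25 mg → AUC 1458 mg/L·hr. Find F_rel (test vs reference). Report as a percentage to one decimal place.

F_rel = (AUC_test/D_test) / (AUC_ref/D_ref)
      = (1481/18.75) / (1458/25)
      = 78.9867 / 58.32 = 1.3544 = 135.44%

F_rel = 135.4%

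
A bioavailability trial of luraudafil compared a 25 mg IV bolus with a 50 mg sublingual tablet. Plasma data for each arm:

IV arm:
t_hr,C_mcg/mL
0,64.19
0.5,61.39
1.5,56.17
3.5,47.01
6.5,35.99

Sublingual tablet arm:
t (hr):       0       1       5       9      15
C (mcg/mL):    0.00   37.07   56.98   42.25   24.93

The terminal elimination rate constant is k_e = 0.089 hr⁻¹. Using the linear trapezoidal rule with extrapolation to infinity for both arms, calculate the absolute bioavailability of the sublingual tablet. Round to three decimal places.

Trapezoidal AUC_0→6.5 (IV):
  [0→0.5]: (64.19+61.39)/2 × 0.5 = 31.395
  [0.5→1.5]: (61.39+56.17)/2 × 1 = 58.78
  [1.5→3.5]: (56.17+47.01)/2 × 2 = 103.18
  [3.5→6.5]: (47.01+35.99)/2 × 3 = 124.5
  Sum = 317.855 mcg/mL·hr
IV tail: 35.99/0.089 = 404.382; AUC_iv,0→∞ = 317.855 + 404.382 = 722.237 mcg/mL·hr
Trapezoidal AUC_0→15 (sublingual tablet):
  [0→1]: (0.00+37.07)/2 × 1 = 18.535
  [1→5]: (37.07+56.98)/2 × 4 = 188.1
  [5→9]: (56.98+42.25)/2 × 4 = 198.46
  [9→15]: (42.25+24.93)/2 × 6 = 201.54
  Sum = 606.635 mcg/mL·hr
sublingual tablet tail: 24.93/0.089 = 280.112; AUC_ev,0→∞ = 606.635 + 280.112 = 886.747 mcg/mL·hr
F = (AUC_ev/D_ev)/(AUC_iv/D_iv) = (886.747/50)/(722.237/25) = 17.73494/28.88948 = 0.6139

F = 0.614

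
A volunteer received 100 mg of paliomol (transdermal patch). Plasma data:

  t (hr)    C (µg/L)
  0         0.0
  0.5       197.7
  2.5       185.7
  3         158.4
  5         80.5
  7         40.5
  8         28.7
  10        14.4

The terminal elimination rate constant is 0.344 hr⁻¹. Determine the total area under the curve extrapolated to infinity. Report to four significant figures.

Trapezoidal AUC_0→10:
  [0→0.5]: (0.0+197.7)/2 × 0.5 = 49.425
  [0.5→2.5]: (197.7+185.7)/2 × 2 = 383.4
  [2.5→3]: (185.7+158.4)/2 × 0.5 = 86.025
  [3→5]: (158.4+80.5)/2 × 2 = 238.9
  [5→7]: (80.5+40.5)/2 × 2 = 121.0
  [7→8]: (40.5+28.7)/2 × 1 = 34.6
  [8→10]: (28.7+14.4)/2 × 2 = 43.1
  Sum = 956.45 µg/L·hr
Extrapolated tail: C_last / k_e = 14.4 / 0.344 = 41.860
AUC_0→∞ = 956.45 + 41.860 = 998.31 µg/L·hr

AUC = 998.3 µg/L·hr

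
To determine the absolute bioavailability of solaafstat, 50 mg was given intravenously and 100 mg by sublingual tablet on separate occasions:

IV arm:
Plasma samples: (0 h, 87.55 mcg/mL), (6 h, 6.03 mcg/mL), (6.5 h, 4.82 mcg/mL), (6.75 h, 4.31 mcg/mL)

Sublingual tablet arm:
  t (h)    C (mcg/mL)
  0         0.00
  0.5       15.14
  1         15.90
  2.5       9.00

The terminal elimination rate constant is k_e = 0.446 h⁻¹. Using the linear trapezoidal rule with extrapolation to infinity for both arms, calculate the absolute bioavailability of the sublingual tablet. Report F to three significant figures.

F = 0.0856

Trapezoidal AUC_0→6.75 (IV):
  [0→6]: (87.55+6.03)/2 × 6 = 280.74
  [6→6.5]: (6.03+4.82)/2 × 0.5 = 2.7125
  [6.5→6.75]: (4.82+4.31)/2 × 0.25 = 1.14125
  Sum = 284.59375 mcg/mL·h
IV tail: 4.31/0.446 = 9.664; AUC_iv,0→∞ = 284.59375 + 9.664 = 294.25775 mcg/mL·h
Trapezoidal AUC_0→2.5 (sublingual tablet):
  [0→0.5]: (0.00+15.14)/2 × 0.5 = 3.785
  [0.5→1]: (15.14+15.90)/2 × 0.5 = 7.76
  [1→2.5]: (15.90+9.00)/2 × 1.5 = 18.675
  Sum = 30.22 mcg/mL·h
sublingual tablet tail: 9.00/0.446 = 20.179; AUC_ev,0→∞ = 30.22 + 20.179 = 50.399 mcg/mL·h
F = (AUC_ev/D_ev)/(AUC_iv/D_iv) = (50.399/100)/(294.25775/50) = 0.50399/5.885155 = 0.0856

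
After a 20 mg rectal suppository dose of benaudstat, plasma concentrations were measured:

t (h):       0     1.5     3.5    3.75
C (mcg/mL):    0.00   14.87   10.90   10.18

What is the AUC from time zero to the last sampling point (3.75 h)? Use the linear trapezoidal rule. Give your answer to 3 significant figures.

Trapezoidal AUC_0→3.75:
  [0→1.5]: (0.00+14.87)/2 × 1.5 = 11.1525
  [1.5→3.5]: (14.87+10.90)/2 × 2 = 25.77
  [3.5→3.75]: (10.90+10.18)/2 × 0.25 = 2.635
  Sum = 39.5575 mcg/mL·h

AUC = 39.6 mcg/mL·h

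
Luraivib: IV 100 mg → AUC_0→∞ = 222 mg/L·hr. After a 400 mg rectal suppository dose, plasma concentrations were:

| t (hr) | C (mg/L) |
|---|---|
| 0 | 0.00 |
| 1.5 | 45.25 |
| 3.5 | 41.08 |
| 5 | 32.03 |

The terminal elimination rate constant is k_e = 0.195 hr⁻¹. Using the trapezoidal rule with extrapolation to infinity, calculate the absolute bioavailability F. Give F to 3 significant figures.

Trapezoidal AUC_0→5 (rectal suppository):
  [0→1.5]: (0.00+45.25)/2 × 1.5 = 33.9375
  [1.5→3.5]: (45.25+41.08)/2 × 2 = 86.33
  [3.5→5]: (41.08+32.03)/2 × 1.5 = 54.8325
  Sum = 175.1 mg/L·hr
Tail: C_last/k_e = 32.03/0.195 = 164.256
AUC_0→∞ (rectal suppository) = 175.1 + 164.256 = 339.356 mg/L·hr
F = (AUC_ev/D_ev)/(AUC_iv/D_iv) = (339.356/400)/(222/100) = 0.84839/2.22 = 0.3822

F = 0.382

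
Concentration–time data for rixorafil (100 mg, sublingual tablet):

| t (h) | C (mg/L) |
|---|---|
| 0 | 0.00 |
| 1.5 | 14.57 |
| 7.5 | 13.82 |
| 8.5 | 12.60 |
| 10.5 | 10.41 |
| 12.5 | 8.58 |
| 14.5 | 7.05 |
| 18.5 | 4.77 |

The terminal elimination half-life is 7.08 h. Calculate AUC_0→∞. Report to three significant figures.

AUC = 239 mg/L·h

Trapezoidal AUC_0→18.5:
  [0→1.5]: (0.00+14.57)/2 × 1.5 = 10.9275
  [1.5→7.5]: (14.57+13.82)/2 × 6 = 85.17
  [7.5→8.5]: (13.82+12.60)/2 × 1 = 13.21
  [8.5→10.5]: (12.60+10.41)/2 × 2 = 23.01
  [10.5→12.5]: (10.41+8.58)/2 × 2 = 18.99
  [12.5→14.5]: (8.58+7.05)/2 × 2 = 15.63
  [14.5→18.5]: (7.05+4.77)/2 × 4 = 23.64
  Sum = 190.5775 mg/L·h
k_e = ln2 / t½ = 0.693147 / 7.08 = 0.0979 h^-1
Extrapolated tail: C_last / k_e = 4.77 / 0.0979 = 48.723
AUC_0→∞ = 190.5775 + 48.723 = 239.3005 mg/L·h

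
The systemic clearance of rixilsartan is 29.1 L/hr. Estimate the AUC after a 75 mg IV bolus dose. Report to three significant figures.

AUC = 2.58 mg/L·hr

AUC_0→∞ = Dose_iv / CL
        = 75 / 29.1 = 2.57732 mg/L·hr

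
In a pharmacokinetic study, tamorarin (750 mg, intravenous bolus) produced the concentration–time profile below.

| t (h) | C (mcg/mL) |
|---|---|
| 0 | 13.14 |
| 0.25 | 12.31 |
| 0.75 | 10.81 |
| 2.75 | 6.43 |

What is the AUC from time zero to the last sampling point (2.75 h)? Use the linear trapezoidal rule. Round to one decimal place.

AUC = 26.2 mcg/mL·h

Trapezoidal AUC_0→2.75:
  [0→0.25]: (13.14+12.31)/2 × 0.25 = 3.18125
  [0.25→0.75]: (12.31+10.81)/2 × 0.5 = 5.78
  [0.75→2.75]: (10.81+6.43)/2 × 2 = 17.24
  Sum = 26.20125 mcg/mL·h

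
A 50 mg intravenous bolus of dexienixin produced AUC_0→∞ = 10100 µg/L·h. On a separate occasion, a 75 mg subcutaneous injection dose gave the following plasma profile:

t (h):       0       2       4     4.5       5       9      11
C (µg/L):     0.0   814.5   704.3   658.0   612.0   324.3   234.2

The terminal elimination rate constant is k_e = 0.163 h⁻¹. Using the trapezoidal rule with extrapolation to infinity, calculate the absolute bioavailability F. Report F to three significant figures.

Trapezoidal AUC_0→11 (subcutaneous injection):
  [0→2]: (0.0+814.5)/2 × 2 = 814.5
  [2→4]: (814.5+704.3)/2 × 2 = 1518.8
  [4→4.5]: (704.3+658.0)/2 × 0.5 = 340.575
  [4.5→5]: (658.0+612.0)/2 × 0.5 = 317.5
  [5→9]: (612.0+324.3)/2 × 4 = 1872.6
  [9→11]: (324.3+234.2)/2 × 2 = 558.5
  Sum = 5422.475 µg/L·h
Tail: C_last/k_e = 234.2/0.163 = 1436.810
AUC_0→∞ (subcutaneous injection) = 5422.475 + 1436.810 = 6859.285 µg/L·h
F = (AUC_ev/D_ev)/(AUC_iv/D_iv) = (6859.285/75)/(10100/50) = 91.4571/202 = 0.4528

F = 0.453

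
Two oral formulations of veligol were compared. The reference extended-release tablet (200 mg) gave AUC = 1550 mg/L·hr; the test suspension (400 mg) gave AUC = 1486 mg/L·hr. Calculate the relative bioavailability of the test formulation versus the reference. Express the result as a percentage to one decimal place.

F_rel = (AUC_test/D_test) / (AUC_ref/D_ref)
      = (1486/400) / (1550/200)
      = 3.715 / 7.75 = 0.4794 = 47.94%

F_rel = 47.9%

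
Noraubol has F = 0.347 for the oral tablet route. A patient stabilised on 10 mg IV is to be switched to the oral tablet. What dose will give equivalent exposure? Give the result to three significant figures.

For equal systemic exposure: F × D_ev = D_iv
D_ev = D_iv / F = 10 / 0.347 = 28.8184 mg

D_oral = 28.8 mg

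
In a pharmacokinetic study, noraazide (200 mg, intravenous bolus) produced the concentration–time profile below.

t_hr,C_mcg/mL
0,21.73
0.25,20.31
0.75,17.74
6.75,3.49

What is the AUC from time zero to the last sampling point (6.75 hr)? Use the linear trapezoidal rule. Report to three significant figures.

AUC = 78.5 mcg/mL·hr

Trapezoidal AUC_0→6.75:
  [0→0.25]: (21.73+20.31)/2 × 0.25 = 5.255
  [0.25→0.75]: (20.31+17.74)/2 × 0.5 = 9.5125
  [0.75→6.75]: (17.74+3.49)/2 × 6 = 63.69
  Sum = 78.4575 mcg/mL·hr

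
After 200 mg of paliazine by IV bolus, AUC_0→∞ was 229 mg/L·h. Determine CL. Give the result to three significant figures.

CL = 0.873 L/h

CL = Dose_iv / AUC_0→∞
   = 200 / 229 = 0.873362 L/h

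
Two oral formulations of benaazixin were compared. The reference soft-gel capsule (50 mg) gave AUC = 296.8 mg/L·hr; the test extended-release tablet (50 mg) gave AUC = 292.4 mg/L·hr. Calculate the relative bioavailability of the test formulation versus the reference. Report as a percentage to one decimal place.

F_rel = (AUC_test/D_test) / (AUC_ref/D_ref)
      = (292.4/50) / (296.8/50)
      = 5.848 / 5.936 = 0.9852 = 98.52%

F_rel = 98.5%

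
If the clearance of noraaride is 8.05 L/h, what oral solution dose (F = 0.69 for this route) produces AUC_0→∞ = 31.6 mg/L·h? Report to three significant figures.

Dose = 369 mg

Dose = CL × AUC_0→∞ / F
     = 8.05 × 31.6 / 0.69 = 368.667 mg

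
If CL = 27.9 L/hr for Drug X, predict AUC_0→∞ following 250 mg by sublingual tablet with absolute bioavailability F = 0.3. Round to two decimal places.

AUC = 2.69 mg/L·hr

AUC_0→∞ = F × Dose / CL
        = 0.3 × 250 / 27.9 = 2.68817 mg/L·hr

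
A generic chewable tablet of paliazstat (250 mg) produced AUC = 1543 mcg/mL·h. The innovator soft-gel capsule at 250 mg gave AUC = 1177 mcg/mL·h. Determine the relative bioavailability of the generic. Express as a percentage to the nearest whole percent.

F_rel = (AUC_test/D_test) / (AUC_ref/D_ref)
      = (1543/250) / (1177/250)
      = 6.172 / 4.708 = 1.3110 = 131.10%

F_rel = 131%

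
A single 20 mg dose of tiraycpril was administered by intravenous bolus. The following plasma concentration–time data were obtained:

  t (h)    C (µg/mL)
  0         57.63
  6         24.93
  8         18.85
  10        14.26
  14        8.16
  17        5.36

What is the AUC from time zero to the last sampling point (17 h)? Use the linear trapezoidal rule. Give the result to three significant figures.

Trapezoidal AUC_0→17:
  [0→6]: (57.63+24.93)/2 × 6 = 247.68
  [6→8]: (24.93+18.85)/2 × 2 = 43.78
  [8→10]: (18.85+14.26)/2 × 2 = 33.11
  [10→14]: (14.26+8.16)/2 × 4 = 44.84
  [14→17]: (8.16+5.36)/2 × 3 = 20.28
  Sum = 389.69 µg/mL·h

AUC = 390 µg/mL·h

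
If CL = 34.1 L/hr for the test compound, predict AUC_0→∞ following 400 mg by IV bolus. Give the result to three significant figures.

AUC = 11.7 mg/L·hr

AUC_0→∞ = Dose_iv / CL
        = 400 / 34.1 = 11.7302 mg/L·hr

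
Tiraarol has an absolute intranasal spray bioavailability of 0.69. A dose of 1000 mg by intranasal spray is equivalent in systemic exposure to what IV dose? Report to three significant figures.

Systemic exposure from an extravascular dose = F × D_ev, so the equivalent IV dose is F × D_ev.
D_iv = F × D_ev = 0.69 × 1000 = 690 mg

D_iv = 690 mg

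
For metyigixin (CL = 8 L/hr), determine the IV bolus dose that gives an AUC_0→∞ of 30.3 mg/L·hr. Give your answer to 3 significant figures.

Dose_iv = CL × AUC_0→∞
     = 8 × 30.3 = 242.4 mg

Dose = 242 mg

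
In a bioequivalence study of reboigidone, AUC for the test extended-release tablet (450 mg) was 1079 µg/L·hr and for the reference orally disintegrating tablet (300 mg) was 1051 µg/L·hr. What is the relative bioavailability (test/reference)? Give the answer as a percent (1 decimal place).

F_rel = (AUC_test/D_test) / (AUC_ref/D_ref)
      = (1079/450) / (1051/300)
      = 2.39778 / 3.50333 = 0.6844 = 68.44%

F_rel = 68.4%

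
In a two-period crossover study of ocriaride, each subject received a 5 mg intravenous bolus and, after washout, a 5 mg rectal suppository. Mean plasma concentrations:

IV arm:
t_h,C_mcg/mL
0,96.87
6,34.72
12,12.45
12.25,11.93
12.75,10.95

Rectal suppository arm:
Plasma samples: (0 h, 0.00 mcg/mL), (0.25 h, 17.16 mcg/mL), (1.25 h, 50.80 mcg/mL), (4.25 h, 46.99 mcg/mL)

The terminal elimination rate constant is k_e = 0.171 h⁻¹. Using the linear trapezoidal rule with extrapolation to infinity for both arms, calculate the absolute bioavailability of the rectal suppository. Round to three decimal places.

Trapezoidal AUC_0→12.75 (IV):
  [0→6]: (96.87+34.72)/2 × 6 = 394.77
  [6→12]: (34.72+12.45)/2 × 6 = 141.51
  [12→12.25]: (12.45+11.93)/2 × 0.25 = 3.0475
  [12.25→12.75]: (11.93+10.95)/2 × 0.5 = 5.72
  Sum = 545.0475 mcg/mL·h
IV tail: 10.95/0.171 = 64.035; AUC_iv,0→∞ = 545.0475 + 64.035 = 609.0825 mcg/mL·h
Trapezoidal AUC_0→4.25 (rectal suppository):
  [0→0.25]: (0.00+17.16)/2 × 0.25 = 2.145
  [0.25→1.25]: (17.16+50.80)/2 × 1 = 33.98
  [1.25→4.25]: (50.80+46.99)/2 × 3 = 146.685
  Sum = 182.81 mcg/mL·h
rectal suppository tail: 46.99/0.171 = 274.795; AUC_ev,0→∞ = 182.81 + 274.795 = 457.605 mcg/mL·h
F = (AUC_ev/D_ev)/(AUC_iv/D_iv) = (457.605/5)/(609.0825/5) = 91.521/121.8165 = 0.7513

F = 0.751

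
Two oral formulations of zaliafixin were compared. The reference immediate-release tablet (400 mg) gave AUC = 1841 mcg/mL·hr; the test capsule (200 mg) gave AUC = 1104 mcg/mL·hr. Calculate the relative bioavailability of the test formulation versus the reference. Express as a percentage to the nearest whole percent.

F_rel = (AUC_test/D_test) / (AUC_ref/D_ref)
      = (1104/200) / (1841/400)
      = 5.52 / 4.6025 = 1.1993 = 119.93%

F_rel = 120%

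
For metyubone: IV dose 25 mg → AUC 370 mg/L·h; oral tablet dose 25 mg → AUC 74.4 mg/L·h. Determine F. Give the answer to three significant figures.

F = 0.201

F = (AUC_ev / D_ev) / (AUC_iv / D_iv)
  = (74.4/25) / (370/25)
  = 2.976 / 14.8 = 0.2011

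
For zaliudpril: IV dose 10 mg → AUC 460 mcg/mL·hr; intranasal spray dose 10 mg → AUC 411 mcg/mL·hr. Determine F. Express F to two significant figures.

F = 0.89

F = (AUC_ev / D_ev) / (AUC_iv / D_iv)
  = (411/10) / (460/10)
  = 41.1 / 46 = 0.8935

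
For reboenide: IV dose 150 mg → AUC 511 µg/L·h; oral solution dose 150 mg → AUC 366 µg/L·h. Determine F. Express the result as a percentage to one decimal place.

F = (AUC_ev / D_ev) / (AUC_iv / D_iv)
  = (366/150) / (511/150)
  = 2.44 / 3.40667 = 0.7162
  = 71.62%

F = 71.6%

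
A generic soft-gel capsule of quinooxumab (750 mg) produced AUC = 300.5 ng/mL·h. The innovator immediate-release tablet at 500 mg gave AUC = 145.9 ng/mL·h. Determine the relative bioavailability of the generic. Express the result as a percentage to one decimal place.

F_rel = 137.3%

F_rel = (AUC_test/D_test) / (AUC_ref/D_ref)
      = (300.5/750) / (145.9/500)
      = 0.400667 / 0.2918 = 1.3731 = 137.31%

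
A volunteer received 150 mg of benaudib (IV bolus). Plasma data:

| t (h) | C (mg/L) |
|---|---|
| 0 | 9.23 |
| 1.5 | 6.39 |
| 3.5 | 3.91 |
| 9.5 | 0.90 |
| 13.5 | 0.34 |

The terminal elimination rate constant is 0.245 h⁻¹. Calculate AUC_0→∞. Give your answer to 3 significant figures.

Trapezoidal AUC_0→13.5:
  [0→1.5]: (9.23+6.39)/2 × 1.5 = 11.715
  [1.5→3.5]: (6.39+3.91)/2 × 2 = 10.3
  [3.5→9.5]: (3.91+0.90)/2 × 6 = 14.43
  [9.5→13.5]: (0.90+0.34)/2 × 4 = 2.48
  Sum = 38.925 mg/L·h
Extrapolated tail: C_last / k_e = 0.34 / 0.245 = 1.388
AUC_0→∞ = 38.925 + 1.388 = 40.313 mg/L·h

AUC = 40.3 mg/L·h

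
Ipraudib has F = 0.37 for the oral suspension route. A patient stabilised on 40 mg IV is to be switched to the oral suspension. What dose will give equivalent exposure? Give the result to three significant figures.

For equal systemic exposure: F × D_ev = D_iv
D_ev = D_iv / F = 40 / 0.37 = 108.108 mg

D_oral = 108 mg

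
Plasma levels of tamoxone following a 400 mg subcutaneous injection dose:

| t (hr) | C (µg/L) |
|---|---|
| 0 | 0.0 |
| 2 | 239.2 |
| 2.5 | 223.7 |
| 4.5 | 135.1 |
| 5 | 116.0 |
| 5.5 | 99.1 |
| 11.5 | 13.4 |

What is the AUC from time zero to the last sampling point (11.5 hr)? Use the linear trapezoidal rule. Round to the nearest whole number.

Trapezoidal AUC_0→11.5:
  [0→2]: (0.0+239.2)/2 × 2 = 239.2
  [2→2.5]: (239.2+223.7)/2 × 0.5 = 115.725
  [2.5→4.5]: (223.7+135.1)/2 × 2 = 358.8
  [4.5→5]: (135.1+116.0)/2 × 0.5 = 62.775
  [5→5.5]: (116.0+99.1)/2 × 0.5 = 53.775
  [5.5→11.5]: (99.1+13.4)/2 × 6 = 337.5
  Sum = 1167.775 µg/L·hr

AUC = 1168 µg/L·hr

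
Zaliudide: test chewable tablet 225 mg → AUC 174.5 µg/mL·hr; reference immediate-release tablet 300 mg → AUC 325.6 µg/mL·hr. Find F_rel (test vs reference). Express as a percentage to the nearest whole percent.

F_rel = (AUC_test/D_test) / (AUC_ref/D_ref)
      = (174.5/225) / (325.6/300)
      = 0.775556 / 1.08533 = 0.7146 = 71.46%

F_rel = 71%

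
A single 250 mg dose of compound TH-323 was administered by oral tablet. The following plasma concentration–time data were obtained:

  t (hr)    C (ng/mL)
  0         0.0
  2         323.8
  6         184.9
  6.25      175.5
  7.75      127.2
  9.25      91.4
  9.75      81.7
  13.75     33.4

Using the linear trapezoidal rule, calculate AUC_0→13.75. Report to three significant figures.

Trapezoidal AUC_0→13.75:
  [0→2]: (0.0+323.8)/2 × 2 = 323.8
  [2→6]: (323.8+184.9)/2 × 4 = 1017.4
  [6→6.25]: (184.9+175.5)/2 × 0.25 = 45.05
  [6.25→7.75]: (175.5+127.2)/2 × 1.5 = 227.025
  [7.75→9.25]: (127.2+91.4)/2 × 1.5 = 163.95
  [9.25→9.75]: (91.4+81.7)/2 × 0.5 = 43.275
  [9.75→13.75]: (81.7+33.4)/2 × 4 = 230.2
  Sum = 2050.7 ng/mL·hr

AUC = 2050 ng/mL·hr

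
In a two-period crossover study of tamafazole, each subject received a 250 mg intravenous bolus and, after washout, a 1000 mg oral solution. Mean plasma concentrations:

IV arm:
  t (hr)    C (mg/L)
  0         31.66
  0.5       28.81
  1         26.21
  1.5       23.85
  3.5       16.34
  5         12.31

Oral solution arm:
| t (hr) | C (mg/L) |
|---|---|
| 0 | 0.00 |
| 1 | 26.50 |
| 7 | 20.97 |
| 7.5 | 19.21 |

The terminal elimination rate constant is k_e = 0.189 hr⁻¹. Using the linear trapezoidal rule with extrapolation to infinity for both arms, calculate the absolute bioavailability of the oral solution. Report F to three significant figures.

F = 0.397

Trapezoidal AUC_0→5 (IV):
  [0→0.5]: (31.66+28.81)/2 × 0.5 = 15.1175
  [0.5→1]: (28.81+26.21)/2 × 0.5 = 13.755
  [1→1.5]: (26.21+23.85)/2 × 0.5 = 12.515
  [1.5→3.5]: (23.85+16.34)/2 × 2 = 40.19
  [3.5→5]: (16.34+12.31)/2 × 1.5 = 21.4875
  Sum = 103.065 mg/L·hr
IV tail: 12.31/0.189 = 65.132; AUC_iv,0→∞ = 103.065 + 65.132 = 168.197 mg/L·hr
Trapezoidal AUC_0→7.5 (oral solution):
  [0→1]: (0.00+26.50)/2 × 1 = 13.25
  [1→7]: (26.50+20.97)/2 × 6 = 142.41
  [7→7.5]: (20.97+19.21)/2 × 0.5 = 10.045
  Sum = 165.705 mg/L·hr
oral solution tail: 19.21/0.189 = 101.640; AUC_ev,0→∞ = 165.705 + 101.640 = 267.345 mg/L·hr
F = (AUC_ev/D_ev)/(AUC_iv/D_iv) = (267.345/1000)/(168.197/250) = 0.267345/0.672788 = 0.3974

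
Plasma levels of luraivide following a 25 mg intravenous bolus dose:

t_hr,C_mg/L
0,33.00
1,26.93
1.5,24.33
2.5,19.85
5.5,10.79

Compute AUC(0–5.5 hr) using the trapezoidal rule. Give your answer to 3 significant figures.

AUC = 111 mg/L·hr

Trapezoidal AUC_0→5.5:
  [0→1]: (33.00+26.93)/2 × 1 = 29.965
  [1→1.5]: (26.93+24.33)/2 × 0.5 = 12.815
  [1.5→2.5]: (24.33+19.85)/2 × 1 = 22.09
  [2.5→5.5]: (19.85+10.79)/2 × 3 = 45.96
  Sum = 110.83 mg/L·hr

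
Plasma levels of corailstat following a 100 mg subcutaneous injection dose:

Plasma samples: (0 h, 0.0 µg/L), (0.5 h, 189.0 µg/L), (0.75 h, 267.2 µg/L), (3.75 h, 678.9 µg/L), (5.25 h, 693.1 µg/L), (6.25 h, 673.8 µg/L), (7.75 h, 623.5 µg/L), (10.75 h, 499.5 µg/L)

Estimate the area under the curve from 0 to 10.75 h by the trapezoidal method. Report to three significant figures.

Trapezoidal AUC_0→10.75:
  [0→0.5]: (0.0+189.0)/2 × 0.5 = 47.25
  [0.5→0.75]: (189.0+267.2)/2 × 0.25 = 57.025
  [0.75→3.75]: (267.2+678.9)/2 × 3 = 1419.15
  [3.75→5.25]: (678.9+693.1)/2 × 1.5 = 1029.0
  [5.25→6.25]: (693.1+673.8)/2 × 1 = 683.45
  [6.25→7.75]: (673.8+623.5)/2 × 1.5 = 972.975
  [7.75→10.75]: (623.5+499.5)/2 × 3 = 1684.5
  Sum = 5893.35 µg/L·h

AUC = 5890 µg/L·h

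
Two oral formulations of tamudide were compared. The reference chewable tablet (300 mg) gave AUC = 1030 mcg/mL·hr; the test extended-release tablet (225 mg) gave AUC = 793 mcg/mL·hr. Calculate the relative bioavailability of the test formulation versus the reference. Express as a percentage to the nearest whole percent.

F_rel = (AUC_test/D_test) / (AUC_ref/D_ref)
      = (793/225) / (1030/300)
      = 3.52444 / 3.43333 = 1.0265 = 102.65%

F_rel = 103%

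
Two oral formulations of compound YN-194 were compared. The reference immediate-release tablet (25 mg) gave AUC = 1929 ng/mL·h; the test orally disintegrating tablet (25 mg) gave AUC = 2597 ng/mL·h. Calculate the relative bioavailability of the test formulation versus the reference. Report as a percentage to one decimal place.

F_rel = (AUC_test/D_test) / (AUC_ref/D_ref)
      = (2597/25) / (1929/25)
      = 103.88 / 77.16 = 1.3463 = 134.63%

F_rel = 134.6%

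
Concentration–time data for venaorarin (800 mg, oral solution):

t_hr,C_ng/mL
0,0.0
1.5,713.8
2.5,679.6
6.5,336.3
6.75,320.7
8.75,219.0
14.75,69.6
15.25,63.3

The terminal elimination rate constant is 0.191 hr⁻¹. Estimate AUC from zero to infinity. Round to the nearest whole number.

Trapezoidal AUC_0→15.25:
  [0→1.5]: (0.0+713.8)/2 × 1.5 = 535.35
  [1.5→2.5]: (713.8+679.6)/2 × 1 = 696.7
  [2.5→6.5]: (679.6+336.3)/2 × 4 = 2031.8
  [6.5→6.75]: (336.3+320.7)/2 × 0.25 = 82.125
  [6.75→8.75]: (320.7+219.0)/2 × 2 = 539.7
  [8.75→14.75]: (219.0+69.6)/2 × 6 = 865.8
  [14.75→15.25]: (69.6+63.3)/2 × 0.5 = 33.225
  Sum = 4784.7 ng/mL·hr
Extrapolated tail: C_last / k_e = 63.3 / 0.191 = 331.414
AUC_0→∞ = 4784.7 + 331.414 = 5116.114 ng/mL·hr

AUC = 5116 ng/mL·hr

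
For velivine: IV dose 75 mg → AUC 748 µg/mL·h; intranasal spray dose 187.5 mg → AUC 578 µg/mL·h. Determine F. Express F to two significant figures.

F = 0.31

F = (AUC_ev / D_ev) / (AUC_iv / D_iv)
  = (578/187.5) / (748/75)
  = 3.08267 / 9.97333 = 0.3091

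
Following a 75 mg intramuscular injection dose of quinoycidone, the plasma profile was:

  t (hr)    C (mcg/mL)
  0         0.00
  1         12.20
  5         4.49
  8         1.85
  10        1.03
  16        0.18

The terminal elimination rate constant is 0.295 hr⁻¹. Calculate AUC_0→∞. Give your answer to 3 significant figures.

AUC = 56.1 mcg/mL·hr

Trapezoidal AUC_0→16:
  [0→1]: (0.00+12.20)/2 × 1 = 6.1
  [1→5]: (12.20+4.49)/2 × 4 = 33.38
  [5→8]: (4.49+1.85)/2 × 3 = 9.51
  [8→10]: (1.85+1.03)/2 × 2 = 2.88
  [10→16]: (1.03+0.18)/2 × 6 = 3.63
  Sum = 55.5 mcg/mL·hr
Extrapolated tail: C_last / k_e = 0.18 / 0.295 = 0.610
AUC_0→∞ = 55.5 + 0.610 = 56.11 mcg/mL·hr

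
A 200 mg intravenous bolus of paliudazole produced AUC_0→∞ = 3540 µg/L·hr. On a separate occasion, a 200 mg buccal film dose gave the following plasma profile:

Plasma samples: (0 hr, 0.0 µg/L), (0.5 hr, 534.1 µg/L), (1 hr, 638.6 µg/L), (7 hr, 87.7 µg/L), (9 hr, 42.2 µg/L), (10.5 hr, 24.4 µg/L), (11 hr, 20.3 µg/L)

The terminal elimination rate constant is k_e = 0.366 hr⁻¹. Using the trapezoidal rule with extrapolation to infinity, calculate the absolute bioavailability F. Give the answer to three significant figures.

Trapezoidal AUC_0→11 (buccal film):
  [0→0.5]: (0.0+534.1)/2 × 0.5 = 133.525
  [0.5→1]: (534.1+638.6)/2 × 0.5 = 293.175
  [1→7]: (638.6+87.7)/2 × 6 = 2178.9
  [7→9]: (87.7+42.2)/2 × 2 = 129.9
  [9→10.5]: (42.2+24.4)/2 × 1.5 = 49.95
  [10.5→11]: (24.4+20.3)/2 × 0.5 = 11.175
  Sum = 2796.625 µg/L·hr
Tail: C_last/k_e = 20.3/0.366 = 55.464
AUC_0→∞ (buccal film) = 2796.625 + 55.464 = 2852.089 µg/L·hr
F = (AUC_ev/D_ev)/(AUC_iv/D_iv) = (2852.089/200)/(3540/200) = 14.260445/17.7 = 0.8057

F = 0.806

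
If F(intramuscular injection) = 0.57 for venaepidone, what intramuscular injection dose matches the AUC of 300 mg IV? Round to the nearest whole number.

For equal systemic exposure: F × D_ev = D_iv
D_ev = D_iv / F = 300 / 0.57 = 526.316 mg

D_intramuscular = 526 mg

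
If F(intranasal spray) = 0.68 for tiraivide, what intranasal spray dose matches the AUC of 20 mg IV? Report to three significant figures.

For equal systemic exposure: F × D_ev = D_iv
D_ev = D_iv / F = 20 / 0.68 = 29.4118 mg

D_intranasal = 29.4 mg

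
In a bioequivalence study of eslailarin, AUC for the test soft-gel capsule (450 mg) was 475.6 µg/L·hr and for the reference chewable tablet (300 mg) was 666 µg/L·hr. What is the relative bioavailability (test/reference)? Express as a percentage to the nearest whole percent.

F_rel = 48%

F_rel = (AUC_test/D_test) / (AUC_ref/D_ref)
      = (475.6/450) / (666/300)
      = 1.05689 / 2.22 = 0.4761 = 47.61%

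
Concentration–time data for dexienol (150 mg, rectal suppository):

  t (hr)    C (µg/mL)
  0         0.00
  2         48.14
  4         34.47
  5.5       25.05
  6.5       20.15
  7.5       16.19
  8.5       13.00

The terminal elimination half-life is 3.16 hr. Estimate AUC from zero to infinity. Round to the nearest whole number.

AUC = 290 µg/mL·hr

Trapezoidal AUC_0→8.5:
  [0→2]: (0.00+48.14)/2 × 2 = 48.14
  [2→4]: (48.14+34.47)/2 × 2 = 82.61
  [4→5.5]: (34.47+25.05)/2 × 1.5 = 44.64
  [5.5→6.5]: (25.05+20.15)/2 × 1 = 22.6
  [6.5→7.5]: (20.15+16.19)/2 × 1 = 18.17
  [7.5→8.5]: (16.19+13.00)/2 × 1 = 14.595
  Sum = 230.755 µg/mL·hr
k_e = ln2 / t½ = 0.693147 / 3.16 = 0.2194 hr^-1
Extrapolated tail: C_last / k_e = 13.00 / 0.2194 = 59.253
AUC_0→∞ = 230.755 + 59.253 = 290.008 µg/mL·hr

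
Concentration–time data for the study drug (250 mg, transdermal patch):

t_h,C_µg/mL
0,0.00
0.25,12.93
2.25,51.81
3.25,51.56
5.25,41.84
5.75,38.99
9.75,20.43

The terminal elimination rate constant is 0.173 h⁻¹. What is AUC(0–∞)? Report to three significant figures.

AUC = 469 µg/mL·h

Trapezoidal AUC_0→9.75:
  [0→0.25]: (0.00+12.93)/2 × 0.25 = 1.61625
  [0.25→2.25]: (12.93+51.81)/2 × 2 = 64.74
  [2.25→3.25]: (51.81+51.56)/2 × 1 = 51.685
  [3.25→5.25]: (51.56+41.84)/2 × 2 = 93.4
  [5.25→5.75]: (41.84+38.99)/2 × 0.5 = 20.2075
  [5.75→9.75]: (38.99+20.43)/2 × 4 = 118.84
  Sum = 350.48875 µg/mL·h
Extrapolated tail: C_last / k_e = 20.43 / 0.173 = 118.092
AUC_0→∞ = 350.48875 + 118.092 = 468.58075 µg/mL·h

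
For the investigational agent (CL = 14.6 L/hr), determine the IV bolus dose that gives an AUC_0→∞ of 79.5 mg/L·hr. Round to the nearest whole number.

Dose_iv = CL × AUC_0→∞
     = 14.6 × 79.5 = 1160.7 mg

Dose = 1161 mg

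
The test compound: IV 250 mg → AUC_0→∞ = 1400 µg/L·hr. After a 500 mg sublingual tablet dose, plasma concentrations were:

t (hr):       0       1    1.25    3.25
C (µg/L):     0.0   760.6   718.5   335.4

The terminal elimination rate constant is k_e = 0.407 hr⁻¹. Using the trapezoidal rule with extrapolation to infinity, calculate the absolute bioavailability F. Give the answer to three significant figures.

Trapezoidal AUC_0→3.25 (sublingual tablet):
  [0→1]: (0.0+760.6)/2 × 1 = 380.3
  [1→1.25]: (760.6+718.5)/2 × 0.25 = 184.8875
  [1.25→3.25]: (718.5+335.4)/2 × 2 = 1053.9
  Sum = 1619.0875 µg/L·hr
Tail: C_last/k_e = 335.4/0.407 = 824.079
AUC_0→∞ (sublingual tablet) = 1619.0875 + 824.079 = 2443.1665 µg/L·hr
F = (AUC_ev/D_ev)/(AUC_iv/D_iv) = (2443.1665/500)/(1400/250) = 4.886333/5.6 = 0.8726

F = 0.873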